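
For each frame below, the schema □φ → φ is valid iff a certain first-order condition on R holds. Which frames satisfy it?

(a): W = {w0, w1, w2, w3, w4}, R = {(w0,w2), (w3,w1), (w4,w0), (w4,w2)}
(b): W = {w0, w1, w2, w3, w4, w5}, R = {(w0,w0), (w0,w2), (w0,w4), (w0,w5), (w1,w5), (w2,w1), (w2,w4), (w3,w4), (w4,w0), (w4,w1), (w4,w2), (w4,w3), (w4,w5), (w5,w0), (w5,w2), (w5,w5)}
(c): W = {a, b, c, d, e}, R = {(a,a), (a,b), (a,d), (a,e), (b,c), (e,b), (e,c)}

none

This is the axiom for reflexivity; its first-order frame correspondent is ∀x Rxx.
(a): fails — world w0 does not see itself.
(b): fails — world w1 does not see itself.
(c): fails — world b does not see itself.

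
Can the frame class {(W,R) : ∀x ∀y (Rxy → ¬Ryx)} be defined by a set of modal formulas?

No

If a class were modally definable it would be closed under surjective bounded morphisms (Goldblatt–Thomason).
The 3-cycle (worlds w0,w1,w2 with w0→w1→w2→w0) is asymmetric. Mapping every world to a single reflexive point • is a surjective bounded morphism, and the reflexive point is not asymmetric (R•• but asymmetry requires ¬R••).
So no modal formula (or set of formulas) defines exactly the asymmetric frames.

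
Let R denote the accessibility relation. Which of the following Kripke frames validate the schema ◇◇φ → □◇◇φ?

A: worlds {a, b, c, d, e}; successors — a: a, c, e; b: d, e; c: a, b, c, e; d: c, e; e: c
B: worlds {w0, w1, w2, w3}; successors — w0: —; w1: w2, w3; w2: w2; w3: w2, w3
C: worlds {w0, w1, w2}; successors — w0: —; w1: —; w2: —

Frame correspondent (Sahlqvist): ∀x ∀y ∀z ((xR²y ∧ xRz) → ∃w (y = w ∧ zR²w)) — i.e. a generalized confluence (Geach) condition.
A: fails — cR²a, cRb but no w with a=w and bR²w.
B: fails — w1R²w3, w1Rw2 but no w with w3=w and w2R²w.
C: satisfies the condition.
Valid on: C.

C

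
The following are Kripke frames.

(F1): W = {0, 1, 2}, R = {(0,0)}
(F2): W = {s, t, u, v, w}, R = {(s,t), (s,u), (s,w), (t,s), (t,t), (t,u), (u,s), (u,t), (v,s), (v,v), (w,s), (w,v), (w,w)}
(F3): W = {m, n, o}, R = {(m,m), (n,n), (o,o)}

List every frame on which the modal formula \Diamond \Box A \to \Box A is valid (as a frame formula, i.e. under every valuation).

(F1), (F3)

Frame correspondent (Sahlqvist): \forall x \forall y \forall z (Rxy \wedge Rxz \to Ryz) — i.e. the Euclidean property.
(F1): ✓.
(F2): fails — Rsw and Rsu but not Rwu.
(F3): ✓.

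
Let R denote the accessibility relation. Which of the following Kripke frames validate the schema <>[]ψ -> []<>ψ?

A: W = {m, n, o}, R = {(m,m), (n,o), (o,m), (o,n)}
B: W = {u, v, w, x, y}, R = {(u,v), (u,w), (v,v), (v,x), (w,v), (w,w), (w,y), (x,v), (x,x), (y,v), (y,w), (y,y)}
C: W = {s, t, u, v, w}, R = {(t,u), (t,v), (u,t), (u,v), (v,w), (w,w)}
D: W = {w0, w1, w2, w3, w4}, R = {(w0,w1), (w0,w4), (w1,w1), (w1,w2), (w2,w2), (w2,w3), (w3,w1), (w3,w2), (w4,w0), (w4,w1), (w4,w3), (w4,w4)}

B, D

This is the axiom for convergence; its first-order frame correspondent is forall x forall y forall z (Rxy & Rxz -> exists w (Ryw & Rzw)).
A: fails — Rom and Ron but m and n have no common successor.
B: satisfies the condition.
C: fails — Rtv and Rtu but v and u have no common successor.
D: satisfies the condition.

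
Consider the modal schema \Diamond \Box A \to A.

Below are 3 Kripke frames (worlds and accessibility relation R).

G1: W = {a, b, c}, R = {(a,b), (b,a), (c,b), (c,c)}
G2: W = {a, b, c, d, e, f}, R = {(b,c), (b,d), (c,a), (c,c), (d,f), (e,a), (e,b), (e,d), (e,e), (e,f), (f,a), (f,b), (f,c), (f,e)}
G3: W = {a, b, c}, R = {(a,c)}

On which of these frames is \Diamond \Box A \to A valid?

Frame correspondent (Sahlqvist): \forall x \forall y (Rxy \to Ryx) — i.e. symmetry.
G1: fails — Rcb but not Rbc.
G2: fails — Rbc but not Rcb.
G3: fails — Rac but not Rca.
Valid on no frame.

none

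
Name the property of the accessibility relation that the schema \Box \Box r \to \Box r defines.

Suppose □□r→□r is valid. Take Rxy and set V(r)={w : xR²w}. Then □□r at x, so □r at x, so r at y, i.e. ∃z(Rxz∧Rzy).

Density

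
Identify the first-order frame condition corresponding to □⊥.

□⊥ is valid iff no world has any successor (otherwise □⊥ fails at any world with one).

Emptiness of R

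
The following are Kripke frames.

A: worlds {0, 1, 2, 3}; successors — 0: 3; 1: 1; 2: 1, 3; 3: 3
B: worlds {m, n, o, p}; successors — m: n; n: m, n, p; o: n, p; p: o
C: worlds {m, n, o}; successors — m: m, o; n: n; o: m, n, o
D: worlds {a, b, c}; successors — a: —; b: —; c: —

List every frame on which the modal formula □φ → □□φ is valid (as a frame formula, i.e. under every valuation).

The schema corresponds to transitivity: ∀x ∀y ∀z (Rxy ∧ Ryz → Rxz).
A: ✓.
B: fails — Ron and Rnm but not Rom.
C: fails — Rmo and Ron but not Rmn.
D: ✓.

A, D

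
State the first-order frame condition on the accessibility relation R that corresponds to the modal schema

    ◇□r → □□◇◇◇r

This is a Sahlqvist (Geach-type) schema ◇^1□^1r → □^2◇^3r.
Minimal-valuation argument: fix x; take any y with xR^1y and any z with xR^2z. Set V(r) to the set of worlds R-reachable from y in exactly 1 step. Then □^1r holds at y, so the antecedent holds at x; validity forces ◇^3r at z, giving a w with zR^3w and yR^1w.
First-order correspondent: ∀x ∀y ∀z ((xRy ∧ xR²z) → ∃w (yRw ∧ zR³w)).

∀x ∀y ∀z ((xRy ∧ xR²z) → ∃w (yRw ∧ zR³w))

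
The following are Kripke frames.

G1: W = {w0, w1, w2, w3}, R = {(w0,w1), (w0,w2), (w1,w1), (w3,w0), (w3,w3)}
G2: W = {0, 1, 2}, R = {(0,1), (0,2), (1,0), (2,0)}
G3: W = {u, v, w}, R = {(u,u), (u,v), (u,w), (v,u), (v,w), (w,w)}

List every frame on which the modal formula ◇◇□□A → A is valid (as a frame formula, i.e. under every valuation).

G2

The schema corresponds to a generalized confluence (Geach) condition: ∀x ∀y (xR²y → ∃w (yR²w ∧ x = w)).
G1: fails — w0R²w1 but no w with w1R²w and w0=w.
G2: ✓.
G3: fails — uR²w but no t with wR²t and u=t.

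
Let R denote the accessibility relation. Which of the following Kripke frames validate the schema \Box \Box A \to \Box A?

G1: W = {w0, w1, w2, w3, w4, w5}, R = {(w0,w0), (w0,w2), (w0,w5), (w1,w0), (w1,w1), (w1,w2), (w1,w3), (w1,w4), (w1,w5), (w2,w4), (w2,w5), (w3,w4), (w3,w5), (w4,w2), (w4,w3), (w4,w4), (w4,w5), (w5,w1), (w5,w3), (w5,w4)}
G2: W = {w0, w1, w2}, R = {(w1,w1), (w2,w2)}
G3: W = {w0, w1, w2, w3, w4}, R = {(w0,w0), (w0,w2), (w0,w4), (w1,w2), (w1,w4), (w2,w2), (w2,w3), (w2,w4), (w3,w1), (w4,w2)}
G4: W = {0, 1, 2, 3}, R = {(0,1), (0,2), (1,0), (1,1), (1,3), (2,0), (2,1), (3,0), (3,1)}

G1, G2

The schema corresponds to density: \forall x \forall y (Rxy \to \exists z (Rxz \wedge Rzy)).
G1: holds.
G2: holds.
G3: fails — Rw3w1 but no z with Rw3z and Rzw1.
G4: fails — R02 but no z with R0z and Rz2.
Valid on: G1, G2.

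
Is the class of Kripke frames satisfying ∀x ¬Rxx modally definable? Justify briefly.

If a class were modally definable it would be closed under surjective bounded morphisms (Goldblatt–Thomason).
The 4-cycle (worlds w0,w1,w2,w3 with w0→w1→w2→w3→w0) is irreflexive, and the map sending every world to a single reflexive point • is a surjective bounded morphism (forth: every edge maps to (•,•); back: every world has a successor). So any modal formula valid on the 4-cycle is also valid on the reflexive point, which is not irreflexive.
Hence irreflexivity is not modally definable.

No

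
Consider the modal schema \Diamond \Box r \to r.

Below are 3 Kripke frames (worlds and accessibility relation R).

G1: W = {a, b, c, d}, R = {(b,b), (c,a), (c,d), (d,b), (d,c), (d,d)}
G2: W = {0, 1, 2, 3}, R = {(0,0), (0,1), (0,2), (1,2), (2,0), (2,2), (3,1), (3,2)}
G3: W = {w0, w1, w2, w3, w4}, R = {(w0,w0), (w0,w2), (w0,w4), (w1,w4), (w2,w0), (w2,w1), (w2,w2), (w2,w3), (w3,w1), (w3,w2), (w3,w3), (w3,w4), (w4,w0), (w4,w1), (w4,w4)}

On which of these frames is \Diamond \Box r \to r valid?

Frame correspondent (Sahlqvist): \forall x \forall y (Rxy \to Ryx) — i.e. symmetry.
G1: fails — Rdb but not Rbd.
G2: fails — R32 but not R23.
G3: fails — Rw3w1 but not Rw1w3.
Valid on no frame.

none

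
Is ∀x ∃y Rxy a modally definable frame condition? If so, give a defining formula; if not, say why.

Yes, by □r → ◇r

Yes: it is seriality, defined by the D schema □r → ◇r.
Suppose □r→◇r is valid. At any x set V(r)=W. Then □r at x, so ◇r at x, so x has a successor.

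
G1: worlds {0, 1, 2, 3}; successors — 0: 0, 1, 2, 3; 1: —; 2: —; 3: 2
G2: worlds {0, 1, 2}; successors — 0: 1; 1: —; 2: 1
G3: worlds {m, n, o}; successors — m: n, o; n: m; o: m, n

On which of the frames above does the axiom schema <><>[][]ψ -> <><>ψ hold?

G2, G3

The schema corresponds to a generalized confluence (Geach) condition: forall x forall y (x R^2 y -> exists w (y R^2 w & x R^2 w)).
G1: fails — 0R²1 but no w with 1R²w and 0R²w.
G2: holds.
G3: holds.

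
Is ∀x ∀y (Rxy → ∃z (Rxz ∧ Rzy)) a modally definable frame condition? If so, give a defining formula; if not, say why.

Yes, by □□r → □r

The condition is density. A defining modal formula is □□r → □r.
Suppose □□r→□r is valid. Take Rxy and set V(r)={w : xR²w}. Then □□r at x, so □r at x, so r at y, i.e. ∃z(Rxz∧Rzy).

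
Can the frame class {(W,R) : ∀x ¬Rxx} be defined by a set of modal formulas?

No

Any modally definable frame class is closed under surjective bounded morphisms.
The 5-cycle (worlds w0,w1,w2,w3,w4 with w0→w1→w2→w3→w4→w0) is irreflexive, and the map sending every world to a single reflexive point • is a surjective bounded morphism (forth: every edge maps to (•,•); back: every world has a successor). So any modal formula valid on the 5-cycle is also valid on the reflexive point, which is not irreflexive.
Hence irreflexivity is not modally definable.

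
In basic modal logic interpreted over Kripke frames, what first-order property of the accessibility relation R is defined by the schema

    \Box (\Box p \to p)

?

This schema is the T□ axiom.
Its frame correspondent is shift-reflexivity — \forall x \forall y (Rxy \to Ryy).

shift-reflexivity: \forall x \forall y (Rxy \to Ryy)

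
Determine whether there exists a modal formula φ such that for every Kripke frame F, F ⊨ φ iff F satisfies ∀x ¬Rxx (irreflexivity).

Not definable by any modal formula

Any modally definable frame class is closed under surjective bounded morphisms.
The 3-cycle (worlds a,b,c with a→b→c→a) is irreflexive, and the map sending every world to a single reflexive point • is a surjective bounded morphism (forth: every edge maps to (•,•); back: every world has a successor). So any modal formula valid on the 3-cycle is also valid on the reflexive point, which is not irreflexive.
Hence irreflexivity is not modally definable.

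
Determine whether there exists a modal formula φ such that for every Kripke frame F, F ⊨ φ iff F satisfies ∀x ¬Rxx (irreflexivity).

Not modally definable

If a class were modally definable it would be closed under surjective bounded morphisms (Goldblatt–Thomason).
The 5-cycle (worlds s,t,u,v,w with s→t→u→v→w→s) is irreflexive, and the map sending every world to a single reflexive point • is a surjective bounded morphism (forth: every edge maps to (•,•); back: every world has a successor). So any modal formula valid on the 5-cycle is also valid on the reflexive point, which is not irreflexive.
So no modal formula (or set of formulas) defines exactly the irreflexive frames.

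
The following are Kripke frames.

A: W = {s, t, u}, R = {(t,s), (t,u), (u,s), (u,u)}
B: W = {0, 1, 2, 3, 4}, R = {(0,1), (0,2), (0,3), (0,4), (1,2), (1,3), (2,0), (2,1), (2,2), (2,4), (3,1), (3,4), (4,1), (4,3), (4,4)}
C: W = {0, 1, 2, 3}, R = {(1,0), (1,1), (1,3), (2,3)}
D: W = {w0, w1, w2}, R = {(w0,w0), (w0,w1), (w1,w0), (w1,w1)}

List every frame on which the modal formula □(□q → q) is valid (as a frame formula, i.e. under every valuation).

The schema corresponds to shift-reflexivity: ∀x ∀y (Rxy → Ryy).
A: fails — Rus but not Rss.
B: fails — R01 but not R11.
C: fails — R10 but not R00.
D: satisfies the condition.
Valid on: D.

D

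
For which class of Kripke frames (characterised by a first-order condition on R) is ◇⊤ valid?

seriality: ∀x ∃y Rxy

◇⊤ holds at w iff w has a successor, so frame-validity of ◇⊤ is exactly seriality. Equivalently via □ψ → ◇ψ:
Suppose □ψ→◇ψ is valid. At any x set V(ψ)=W. Then □ψ at x, so ◇ψ at x, so x has a successor.
Conversely, any frame satisfying ∀x ∃y Rxy validates the schema.
Frame condition: ∀x ∃y Rxy.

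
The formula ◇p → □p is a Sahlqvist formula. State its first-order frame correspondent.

Partial functionality

Suppose ◇p→□p is valid. Take Rxy, Rxz and set V(p)={y}. Then ◇p at x, so □p at x, so p at z, i.e. z=y.
The converse is a direct semantic check.
Frame condition: ∀x ∀y ∀z (Rxy ∧ Rxz → y = z).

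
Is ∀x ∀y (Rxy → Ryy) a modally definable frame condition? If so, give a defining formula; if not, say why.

Yes — defined by □(□p → p)

Yes: it is shift-reflexivity, defined by the T□ schema □(□p → p).
Suppose □(□p→p) is valid. Take Rxy and set V(p)={w : Ryw}. Then at y, □p holds; since □(□p→p) at x, □p→p at y, so p at y, i.e. Ryy.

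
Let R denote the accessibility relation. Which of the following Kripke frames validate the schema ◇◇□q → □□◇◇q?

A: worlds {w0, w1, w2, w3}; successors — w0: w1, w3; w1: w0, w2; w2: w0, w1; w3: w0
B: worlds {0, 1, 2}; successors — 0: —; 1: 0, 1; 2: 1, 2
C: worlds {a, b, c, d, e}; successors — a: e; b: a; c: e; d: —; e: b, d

none

This is the axiom for a generalized confluence (Geach) condition; its first-order frame correspondent is ∀x ∀y ∀z ((xR²y ∧ xR²z) → ∃w (yRw ∧ zR²w)).
A: fails — w0R²w0, w0R²w0 but no w with w0Rw and w0R²w.
B: fails — 1R²0, 1R²0 but no w with 0Rw and 0R²w.
C: fails — aR²b, aR²b but no w with bRw and bR²w.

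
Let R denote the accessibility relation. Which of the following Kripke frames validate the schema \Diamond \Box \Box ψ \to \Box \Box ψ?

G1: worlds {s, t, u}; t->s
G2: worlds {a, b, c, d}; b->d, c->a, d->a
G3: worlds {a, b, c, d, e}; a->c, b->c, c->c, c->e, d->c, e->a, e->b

G1

This is the axiom for a generalized confluence (Geach) condition; its first-order frame correspondent is \forall x \forall y \forall z ((xRy \wedge x R^2 z) \to \exists w (y R^2 w \wedge z = w)).
G1: condition met.
G2: fails — bRd, bR²a but no w with dR²w and a=w.
G3: fails — cRe, cR²a but no w with eR²w and a=w.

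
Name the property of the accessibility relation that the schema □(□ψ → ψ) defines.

Suppose □(□ψ→ψ) is valid. Take Rxy and set V(ψ)={w : Ryw}. Then at y, □ψ holds; since □(□ψ→ψ) at x, □ψ→ψ at y, so ψ at y, i.e. Ryy.

Shift-reflexivity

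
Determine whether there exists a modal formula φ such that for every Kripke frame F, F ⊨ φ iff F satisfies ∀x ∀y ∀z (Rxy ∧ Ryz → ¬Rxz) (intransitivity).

Not definable by any modal formula

If a class were modally definable it would be closed under surjective bounded morphisms (Goldblatt–Thomason).
The 5-cycle (worlds s,t,u,v,w with s→t→u→v→w→s) is intransitive. Mapping every world to a single reflexive point • is a surjective bounded morphism; the reflexive point is not intransitive (R••∧R•• but R••).
So the class is not modally definable.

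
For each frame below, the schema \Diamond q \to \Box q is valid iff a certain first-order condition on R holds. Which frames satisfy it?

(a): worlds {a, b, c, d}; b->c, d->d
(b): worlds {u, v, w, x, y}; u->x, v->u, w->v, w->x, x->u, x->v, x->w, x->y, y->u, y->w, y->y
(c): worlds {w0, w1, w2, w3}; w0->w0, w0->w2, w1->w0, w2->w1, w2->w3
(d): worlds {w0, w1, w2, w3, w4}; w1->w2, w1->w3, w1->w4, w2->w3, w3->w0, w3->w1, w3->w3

This is the axiom for partial functionality; its first-order frame correspondent is \forall x \forall y \forall z (Rxy \wedge Rxz \to y = z).
(a): satisfies the condition.
(b): fails — w sees both v and x.
(c): fails — w0 sees both w0 and w2.
(d): fails — w1 sees both w2 and w3.

(a)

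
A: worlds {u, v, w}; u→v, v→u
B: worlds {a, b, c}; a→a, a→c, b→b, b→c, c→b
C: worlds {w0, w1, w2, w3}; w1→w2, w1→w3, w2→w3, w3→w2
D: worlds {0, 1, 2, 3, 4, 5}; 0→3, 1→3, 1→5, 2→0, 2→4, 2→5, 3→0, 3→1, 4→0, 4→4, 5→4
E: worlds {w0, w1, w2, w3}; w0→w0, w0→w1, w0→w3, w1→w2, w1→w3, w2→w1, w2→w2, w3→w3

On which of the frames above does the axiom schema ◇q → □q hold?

A

This is the axiom for partial functionality; its first-order frame correspondent is ∀x ∀y ∀z (Rxy ∧ Rxz → y = z).
A: holds.
B: fails — a sees both a and c.
C: fails — w1 sees both w2 and w3.
D: fails — 1 sees both 3 and 5.
E: fails — w0 sees both w0 and w1.
Valid on: A.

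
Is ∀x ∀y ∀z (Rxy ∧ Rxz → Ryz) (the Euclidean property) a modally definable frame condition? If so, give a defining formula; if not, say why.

The condition is the Euclidean property. A defining modal formula is ◇p → □◇p.
Suppose ◇p→□◇p is valid. Take Rxy, Rxz and set V(p)={y}. Then ◇p at x, so □◇p at x, so ◇p at z, so some w with Rzw has p; w=y, i.e. Rzy. By symmetry of the argument, Ryz.

Yes, by ◇p → □◇p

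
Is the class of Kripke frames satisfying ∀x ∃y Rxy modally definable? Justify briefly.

Yes, by □r → ◇r

The condition is seriality. A defining modal formula is □r → ◇r.
Suppose □r→◇r is valid. At any x set V(r)=W. Then □r at x, so ◇r at x, so x has a successor.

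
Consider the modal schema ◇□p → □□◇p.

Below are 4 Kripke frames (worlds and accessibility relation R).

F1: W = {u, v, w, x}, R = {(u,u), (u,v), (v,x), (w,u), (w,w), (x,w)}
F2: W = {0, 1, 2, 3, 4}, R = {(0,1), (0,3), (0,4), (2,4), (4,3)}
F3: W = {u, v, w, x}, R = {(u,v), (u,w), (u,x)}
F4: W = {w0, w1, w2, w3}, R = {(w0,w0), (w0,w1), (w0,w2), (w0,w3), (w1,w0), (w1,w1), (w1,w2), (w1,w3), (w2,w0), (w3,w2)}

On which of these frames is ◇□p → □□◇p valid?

F3

This is the axiom for a generalized confluence (Geach) condition; its first-order frame correspondent is ∀x ∀y ∀z ((xRy ∧ xR²z) → ∃w (yRw ∧ zRw)).
F1: fails — uRu, uR²v but no t with uRt and vRt.
F2: fails — 0R1, 0R²3 but no w with 1Rw and 3Rw.
F3: satisfies the condition.
F4: fails — w0Rw2, w0R²w3 but no w with w2Rw and w3Rw.
Valid on: F3.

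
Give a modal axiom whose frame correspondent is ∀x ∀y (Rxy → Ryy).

□(□r → r)

A defining formula is □(□r → r) (the T□ axiom).
Suppose □(□r→r) is valid. Take Rxy and set V(r)={w : Ryw}. Then at y, □r holds; since □(□r→r) at x, □r→r at y, so r at y, i.e. Ryy.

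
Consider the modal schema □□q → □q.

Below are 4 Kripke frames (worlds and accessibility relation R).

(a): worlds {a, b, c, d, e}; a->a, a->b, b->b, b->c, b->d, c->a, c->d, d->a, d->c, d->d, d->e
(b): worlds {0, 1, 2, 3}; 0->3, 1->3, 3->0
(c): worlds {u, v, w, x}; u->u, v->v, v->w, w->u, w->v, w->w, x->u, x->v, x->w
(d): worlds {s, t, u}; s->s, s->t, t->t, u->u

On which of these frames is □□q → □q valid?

(a), (c), (d)

Frame correspondent (Sahlqvist): ∀x ∀y (Rxy → ∃z (Rxz ∧ Rzy)) — i.e. density.
(a): condition met.
(b): fails — R30 but no z with R3z and Rz0.
(c): condition met.
(d): condition met.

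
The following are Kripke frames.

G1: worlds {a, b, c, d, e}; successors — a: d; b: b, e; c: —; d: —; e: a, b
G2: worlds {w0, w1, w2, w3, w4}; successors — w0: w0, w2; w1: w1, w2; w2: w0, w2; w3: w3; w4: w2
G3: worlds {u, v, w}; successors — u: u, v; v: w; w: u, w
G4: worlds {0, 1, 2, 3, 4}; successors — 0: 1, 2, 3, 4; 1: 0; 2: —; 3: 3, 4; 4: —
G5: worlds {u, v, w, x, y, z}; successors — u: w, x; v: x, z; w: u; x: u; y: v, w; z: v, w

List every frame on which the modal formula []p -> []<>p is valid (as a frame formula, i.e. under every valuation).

G2

Frame correspondent (Sahlqvist): forall x forall z (xRz -> exists w (xRw & zRw)) — i.e. a generalized confluence (Geach) condition.
G1: fails — aRd but no w with aRw and dRw.
G2: holds.
G3: fails — uRv but no t with uRt and vRt.
G4: fails — 0R1 but no w with 0Rw and 1Rw.
G5: fails — uRw but no t with uRt and wRt.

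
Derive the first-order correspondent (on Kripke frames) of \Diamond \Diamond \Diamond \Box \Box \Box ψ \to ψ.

\forall x \forall y (x R^3 y \to \exists w (y R^3 w \wedge x = w))

This is a Sahlqvist (Geach-type) schema ◇^3□^3ψ → □^0◇^0ψ.
First-order correspondent: \forall x \forall y (x R^3 y \to \exists w (y R^3 w \wedge x = w)).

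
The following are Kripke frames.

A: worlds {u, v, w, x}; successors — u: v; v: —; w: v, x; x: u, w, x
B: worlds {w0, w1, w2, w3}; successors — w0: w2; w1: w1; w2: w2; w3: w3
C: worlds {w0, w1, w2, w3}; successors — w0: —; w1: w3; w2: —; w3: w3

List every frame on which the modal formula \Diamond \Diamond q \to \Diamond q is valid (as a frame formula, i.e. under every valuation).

B, C

The schema corresponds to transitivity: \forall x \forall y \forall z (Rxy \wedge Ryz \to Rxz).
A: fails — Rxw and Rwv but not Rxv.
B: holds.
C: holds.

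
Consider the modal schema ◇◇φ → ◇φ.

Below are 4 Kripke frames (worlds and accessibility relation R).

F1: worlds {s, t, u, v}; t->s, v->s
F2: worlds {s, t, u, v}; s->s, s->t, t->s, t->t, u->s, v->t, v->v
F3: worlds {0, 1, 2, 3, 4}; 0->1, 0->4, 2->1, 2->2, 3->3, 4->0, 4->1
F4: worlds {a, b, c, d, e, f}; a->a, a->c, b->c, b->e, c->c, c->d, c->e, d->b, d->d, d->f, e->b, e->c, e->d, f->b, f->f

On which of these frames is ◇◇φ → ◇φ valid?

F1

Frame correspondent (Sahlqvist): ∀x ∀y ∀z (Rxy ∧ Ryz → Rxz) — i.e. transitivity.
F1: condition met.
F2: fails — Rus and Rst but not Rut.
F3: fails — R04 and R40 but not R00.
F4: fails — Rbc and Rcd but not Rbd.
Valid on: F1.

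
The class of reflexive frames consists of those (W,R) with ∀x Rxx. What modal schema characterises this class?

□ψ → ψ

The condition is reflexivity. The T schema □ψ → ψ defines it.
Suppose □ψ→ψ is valid. At any x set V(ψ)={w : Rxw}. Then □ψ holds at x, so ψ holds at x, i.e. Rxx.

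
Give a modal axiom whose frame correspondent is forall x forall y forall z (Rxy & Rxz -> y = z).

◇ψ → □ψ

This is partial functionality; the standard corresponding axiom is CD: ◇ψ → □ψ.
Suppose ◇ψ→□ψ is valid. Take Rxy, Rxz and set V(ψ)={y}. Then ◇ψ at x, so □ψ at x, so ψ at z, i.e. z=y.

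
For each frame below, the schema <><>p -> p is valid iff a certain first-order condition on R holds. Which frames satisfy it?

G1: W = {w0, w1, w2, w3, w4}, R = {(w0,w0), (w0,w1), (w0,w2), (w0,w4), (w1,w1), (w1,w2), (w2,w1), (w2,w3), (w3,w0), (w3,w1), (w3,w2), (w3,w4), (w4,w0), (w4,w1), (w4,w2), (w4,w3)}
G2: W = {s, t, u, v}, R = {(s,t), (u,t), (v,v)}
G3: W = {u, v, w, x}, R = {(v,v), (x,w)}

G2, G3

This is the axiom for a generalized confluence (Geach) condition; its first-order frame correspondent is forall x forall y (x R^2 y -> exists w (y = w & x = w)).
G1: fails — w0R²w1 but w1 ≠ w0.
G2: condition met.
G3: condition met.
Valid on: G2, G3.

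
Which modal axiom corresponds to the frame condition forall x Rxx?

A defining formula is □ψ → ψ (the T axiom).

□ψ → ψ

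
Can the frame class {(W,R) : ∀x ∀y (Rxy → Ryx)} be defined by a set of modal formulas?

Yes, by q → □◇q

The condition is symmetry. A defining modal formula is q → □◇q.
Suppose q→□◇q is valid. Take Rxy and set V(q)={x}. Then q at x, so □◇q at x, so ◇q at y, so some z with Ryz has q; z=x, i.e. Ryx.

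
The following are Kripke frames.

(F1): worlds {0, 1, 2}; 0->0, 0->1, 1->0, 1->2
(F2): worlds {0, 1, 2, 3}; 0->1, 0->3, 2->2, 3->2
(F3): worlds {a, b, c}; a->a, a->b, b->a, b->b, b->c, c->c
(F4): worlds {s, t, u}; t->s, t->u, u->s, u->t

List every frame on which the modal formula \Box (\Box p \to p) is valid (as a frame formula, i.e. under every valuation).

(F3)

This is the axiom for shift-reflexivity; its first-order frame correspondent is \forall x \forall y (Rxy \to Ryy).
(F1): fails — R01 but not R11.
(F2): fails — R01 but not R11.
(F3): ✓.
(F4): fails — Rus but not Rss.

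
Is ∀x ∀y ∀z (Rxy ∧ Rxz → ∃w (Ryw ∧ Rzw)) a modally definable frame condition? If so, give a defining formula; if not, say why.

The condition is convergence. A defining modal formula is ◇□q → □◇q.
Suppose ◇□q→□◇q is valid. Take Rxy, Rxz and set V(q)={w : Ryw}. Then □q at y so ◇□q at x, so □◇q at x, so ◇q at z, giving w with Rzw and Ryw.

Definable; ◇□q → □◇q defines it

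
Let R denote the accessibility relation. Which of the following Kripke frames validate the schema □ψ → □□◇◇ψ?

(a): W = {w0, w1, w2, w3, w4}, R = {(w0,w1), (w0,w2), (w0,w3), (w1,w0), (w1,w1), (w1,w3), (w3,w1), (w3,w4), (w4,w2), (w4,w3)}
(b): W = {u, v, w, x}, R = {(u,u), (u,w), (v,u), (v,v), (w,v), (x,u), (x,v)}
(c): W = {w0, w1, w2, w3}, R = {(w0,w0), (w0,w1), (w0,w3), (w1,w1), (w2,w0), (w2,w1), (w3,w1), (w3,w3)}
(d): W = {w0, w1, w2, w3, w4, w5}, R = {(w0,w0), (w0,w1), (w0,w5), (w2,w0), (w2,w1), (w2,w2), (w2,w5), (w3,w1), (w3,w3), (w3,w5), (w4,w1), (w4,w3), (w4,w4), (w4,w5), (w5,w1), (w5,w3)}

(b), (c)

The schema corresponds to a generalized confluence (Geach) condition: ∀x ∀z (xR²z → ∃w (xRw ∧ zR²w)).
(a): fails — w1R²w2 but no w with w1Rw and w2R²w.
(b): holds.
(c): holds.
(d): fails — w0R²w1 but no w with w0Rw and w1R²w.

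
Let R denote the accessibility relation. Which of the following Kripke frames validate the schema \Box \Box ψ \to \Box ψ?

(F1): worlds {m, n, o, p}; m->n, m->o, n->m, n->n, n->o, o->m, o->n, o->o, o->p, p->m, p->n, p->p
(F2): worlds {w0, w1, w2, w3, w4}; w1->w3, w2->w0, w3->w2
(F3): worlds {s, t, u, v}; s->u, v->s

Frame correspondent (Sahlqvist): \forall x \forall y (Rxy \to \exists z (Rxz \wedge Rzy)) — i.e. density.
(F1): holds.
(F2): fails — Rw2w0 but no z with Rw2z and Rzw0.
(F3): fails — Rsu but no z with Rsz and Rzu.
Valid on: (F1).

(F1)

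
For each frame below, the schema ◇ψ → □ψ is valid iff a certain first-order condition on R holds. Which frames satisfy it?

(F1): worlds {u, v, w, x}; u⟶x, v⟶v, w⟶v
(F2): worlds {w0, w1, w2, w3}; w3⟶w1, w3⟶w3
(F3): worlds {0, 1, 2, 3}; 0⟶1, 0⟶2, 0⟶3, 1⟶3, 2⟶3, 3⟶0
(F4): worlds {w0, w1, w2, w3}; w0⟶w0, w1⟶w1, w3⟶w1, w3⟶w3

(F1)

The schema corresponds to partial functionality: ∀x ∀y ∀z (Rxy ∧ Rxz → y = z).
(F1): condition met.
(F2): fails — w3 sees both w1 and w3.
(F3): fails — 0 sees both 1 and 2.
(F4): fails — w3 sees both w1 and w3.
Valid on: (F1).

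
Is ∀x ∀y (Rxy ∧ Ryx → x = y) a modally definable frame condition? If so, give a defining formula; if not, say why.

If a class were modally definable it would be closed under surjective bounded morphisms (Goldblatt–Thomason).
The 6-cycle (worlds w0,w1,w2,w3,w4,w5 with w0→w1→w2→w3→w4→w5→w0) is antisymmetric. Sending even-indexed worlds to a and odd-indexed worlds to b is a surjective bounded morphism onto the two-world frame with a↔b, which is not antisymmetric.
So no modal formula (or set of formulas) defines exactly the antisymmetric frames.

Not definable by any modal formula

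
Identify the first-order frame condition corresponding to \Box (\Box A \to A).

Suppose □(□A→A) is valid. Take Rxy and set V(A)={w : Ryw}. Then at y, □A holds; since □(□A→A) at x, □A→A at y, so A at y, i.e. Ryy.
The converse is a direct semantic check.
So the correspondent is shift-reflexivity.

shift-reflexivity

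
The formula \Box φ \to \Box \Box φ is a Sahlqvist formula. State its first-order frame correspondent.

Transitivity

Suppose □φ→□□φ is valid. Take Rxy, Ryz and set V(φ)={w : Rxw}. Then □φ at x, so □□φ at x, so □φ at y, so φ at z, i.e. Rxz.
Conversely, any frame satisfying \forall x \forall y \forall z (Rxy \wedge Ryz \to Rxz) validates the schema.
So the correspondent is transitivity.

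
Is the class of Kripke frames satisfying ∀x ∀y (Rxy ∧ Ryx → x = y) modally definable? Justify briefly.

Not modally definable

Any modally definable frame class is closed under surjective bounded morphisms.
The 6-cycle (worlds 0,1,2,3,4,5 with 0→1→2→3→4→5→0) is antisymmetric. Sending even-indexed worlds to s and odd-indexed worlds to t is a surjective bounded morphism onto the two-world frame with s↔t, which is not antisymmetric.
Hence antisymmetry is not modally definable.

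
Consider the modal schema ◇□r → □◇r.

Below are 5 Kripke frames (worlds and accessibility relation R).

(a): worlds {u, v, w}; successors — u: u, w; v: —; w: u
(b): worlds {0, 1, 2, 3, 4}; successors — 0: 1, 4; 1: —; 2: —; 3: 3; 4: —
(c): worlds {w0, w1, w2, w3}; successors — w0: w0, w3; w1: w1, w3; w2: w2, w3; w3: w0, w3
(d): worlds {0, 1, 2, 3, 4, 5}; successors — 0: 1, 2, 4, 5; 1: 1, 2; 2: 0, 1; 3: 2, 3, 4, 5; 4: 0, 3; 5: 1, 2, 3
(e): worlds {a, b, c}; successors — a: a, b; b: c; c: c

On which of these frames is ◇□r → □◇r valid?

This is the axiom for convergence; its first-order frame correspondent is ∀x ∀y ∀z (Rxy ∧ Rxz → ∃w (Ryw ∧ Rzw)).
(a): satisfies the condition.
(b): fails — R01 and R01 but 1 and 1 have no common successor.
(c): satisfies the condition.
(d): fails — R01 and R04 but 1 and 4 have no common successor.
(e): fails — Raa and Rab but a and b have no common successor.

(a), (c)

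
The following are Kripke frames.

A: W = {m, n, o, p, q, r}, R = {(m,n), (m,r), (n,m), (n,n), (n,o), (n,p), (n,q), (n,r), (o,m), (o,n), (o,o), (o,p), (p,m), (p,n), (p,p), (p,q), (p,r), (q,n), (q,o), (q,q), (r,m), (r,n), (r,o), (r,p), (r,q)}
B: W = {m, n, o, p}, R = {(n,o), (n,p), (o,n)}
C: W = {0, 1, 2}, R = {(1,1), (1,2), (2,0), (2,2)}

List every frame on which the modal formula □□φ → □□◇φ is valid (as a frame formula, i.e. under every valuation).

This is the axiom for a generalized confluence (Geach) condition; its first-order frame correspondent is ∀x ∀z (xR²z → ∃w (xR²w ∧ zRw)).
A: holds.
B: fails — nR²n but no w with nR²w and nRw.
C: fails — 1R²0 but no w with 1R²w and 0Rw.
Valid on: A.

A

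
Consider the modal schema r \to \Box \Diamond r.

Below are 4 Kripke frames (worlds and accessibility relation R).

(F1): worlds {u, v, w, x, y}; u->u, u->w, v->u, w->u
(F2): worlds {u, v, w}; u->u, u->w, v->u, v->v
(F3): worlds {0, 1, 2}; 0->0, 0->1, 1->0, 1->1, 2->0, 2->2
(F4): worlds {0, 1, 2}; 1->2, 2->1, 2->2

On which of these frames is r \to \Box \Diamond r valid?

(F4)

Frame correspondent (Sahlqvist): \forall x \forall y (Rxy \to Ryx) — i.e. symmetry.
(F1): fails — Rvu but not Ruv.
(F2): fails — Rvu but not Ruv.
(F3): fails — R20 but not R02.
(F4): satisfies the condition.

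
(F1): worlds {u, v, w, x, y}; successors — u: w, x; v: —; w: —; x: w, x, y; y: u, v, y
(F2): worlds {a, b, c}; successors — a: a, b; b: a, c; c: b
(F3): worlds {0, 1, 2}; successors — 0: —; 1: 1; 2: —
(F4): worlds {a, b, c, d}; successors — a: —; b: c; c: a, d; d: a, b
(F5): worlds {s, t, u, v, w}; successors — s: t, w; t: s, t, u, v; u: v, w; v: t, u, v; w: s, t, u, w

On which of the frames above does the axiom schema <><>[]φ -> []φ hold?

(F3)

This is the axiom for a generalized confluence (Geach) condition; its first-order frame correspondent is forall x forall y forall z ((x R^2 y & xRz) -> exists w (yRw & z = w)).
(F1): fails — uR²w, uRw but no t with wRt and w=t.
(F2): fails — aR²b, aRb but no w with bRw and b=w.
(F3): condition met.
(F4): fails — bR²a, bRc but no w with aRw and c=w.
(F5): fails — sR²t, sRw but no w* with tRw* and w=w*.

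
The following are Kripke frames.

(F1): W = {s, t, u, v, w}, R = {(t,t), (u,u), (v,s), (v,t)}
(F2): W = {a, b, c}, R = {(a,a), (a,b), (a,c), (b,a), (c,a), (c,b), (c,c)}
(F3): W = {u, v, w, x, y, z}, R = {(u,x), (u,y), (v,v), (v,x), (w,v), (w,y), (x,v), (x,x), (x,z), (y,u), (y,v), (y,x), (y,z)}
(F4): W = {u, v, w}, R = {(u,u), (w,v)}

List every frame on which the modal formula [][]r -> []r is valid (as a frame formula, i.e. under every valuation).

(F2)

The schema corresponds to density: forall x forall y (Rxy -> exists z (Rxz & Rzy)).
(F1): fails — Rvs but no z with Rvz and Rzs.
(F2): holds.
(F3): fails — Rwy but no t with Rwt and Rty.
(F4): fails — Rwv but no z with Rwz and Rzv.
Valid on: (F2).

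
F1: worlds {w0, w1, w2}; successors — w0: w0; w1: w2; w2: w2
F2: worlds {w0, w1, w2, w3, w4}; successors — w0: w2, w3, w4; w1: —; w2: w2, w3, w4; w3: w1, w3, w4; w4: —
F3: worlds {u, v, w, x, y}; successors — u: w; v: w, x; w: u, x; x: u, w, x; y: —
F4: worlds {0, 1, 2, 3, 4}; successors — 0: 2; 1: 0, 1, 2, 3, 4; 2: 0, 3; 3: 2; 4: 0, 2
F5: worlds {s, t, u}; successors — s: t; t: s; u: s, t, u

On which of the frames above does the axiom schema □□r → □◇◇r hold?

F1, F3

The schema corresponds to a generalized confluence (Geach) condition: ∀x ∀z (xRz → ∃w (xR²w ∧ zR²w)).
F1: ✓.
F2: fails — w0Rw4 but no w with w0R²w and w4R²w.
F3: ✓.
F4: fails — 0R2 but no w with 0R²w and 2R²w.
F5: fails — sRt but no w with sR²w and tR²w.
Valid on: F1, F3.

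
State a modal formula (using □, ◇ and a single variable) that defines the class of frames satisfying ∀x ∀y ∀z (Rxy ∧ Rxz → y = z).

This is partial functionality; the standard corresponding axiom is CD: ◇p → □p.

◇p → □p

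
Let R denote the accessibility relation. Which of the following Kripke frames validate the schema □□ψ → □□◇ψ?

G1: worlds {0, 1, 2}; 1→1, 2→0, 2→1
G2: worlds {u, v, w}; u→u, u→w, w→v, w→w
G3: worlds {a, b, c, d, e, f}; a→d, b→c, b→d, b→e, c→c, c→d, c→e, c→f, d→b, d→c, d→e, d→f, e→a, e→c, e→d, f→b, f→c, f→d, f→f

The schema corresponds to a generalized confluence (Geach) condition: ∀x ∀z (xR²z → ∃w (xR²w ∧ zRw)).
G1: condition met.
G2: fails — uR²v but no t with uR²t and vRt.
G3: condition met.

G1, G3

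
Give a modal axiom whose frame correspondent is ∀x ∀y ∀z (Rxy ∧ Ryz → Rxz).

□q → □□q

This is transitivity; the standard corresponding axiom is 4: □q → □□q.
Suppose □q→□□q is valid. Take Rxy, Ryz and set V(q)={w : Rxw}. Then □q at x, so □□q at x, so □q at y, so q at z, i.e. Rxz.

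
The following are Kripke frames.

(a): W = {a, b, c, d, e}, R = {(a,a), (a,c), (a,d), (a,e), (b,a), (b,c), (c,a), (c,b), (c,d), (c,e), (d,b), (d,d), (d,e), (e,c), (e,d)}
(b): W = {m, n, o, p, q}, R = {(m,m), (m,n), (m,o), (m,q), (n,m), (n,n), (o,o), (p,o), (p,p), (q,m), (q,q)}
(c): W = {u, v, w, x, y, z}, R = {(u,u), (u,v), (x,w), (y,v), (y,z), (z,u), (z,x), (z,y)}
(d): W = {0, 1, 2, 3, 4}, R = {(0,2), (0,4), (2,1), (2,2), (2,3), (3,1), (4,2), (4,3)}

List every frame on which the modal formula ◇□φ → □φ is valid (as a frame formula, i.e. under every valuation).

Frame correspondent (Sahlqvist): ∀x ∀y ∀z (Rxy ∧ Rxz → Ryz) — i.e. the Euclidean property.
(a): fails — Rae and Rae but not Ree.
(b): fails — Rmo and Rmm but not Rom.
(c): fails — Ruv and Ruv but not Rvv.
(d): fails — R02 and R04 but not R24.
Valid on no frame.

none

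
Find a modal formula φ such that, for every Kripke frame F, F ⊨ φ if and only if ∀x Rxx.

A defining formula is □s → s (the T axiom).
Suppose □s→s is valid. At any x set V(s)={w : Rxw}. Then □s holds at x, so s holds at x, i.e. Rxx.

□s → s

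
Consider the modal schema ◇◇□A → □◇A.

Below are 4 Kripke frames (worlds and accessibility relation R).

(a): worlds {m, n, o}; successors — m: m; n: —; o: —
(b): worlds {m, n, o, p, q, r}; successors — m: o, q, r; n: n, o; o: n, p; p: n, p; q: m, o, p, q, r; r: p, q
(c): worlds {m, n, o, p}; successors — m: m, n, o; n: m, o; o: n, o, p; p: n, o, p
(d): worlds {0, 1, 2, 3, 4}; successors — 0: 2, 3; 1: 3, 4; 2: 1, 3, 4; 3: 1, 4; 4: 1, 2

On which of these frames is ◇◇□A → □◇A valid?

This is the axiom for a generalized confluence (Geach) condition; its first-order frame correspondent is ∀x ∀y ∀z ((xR²y ∧ xRz) → ∃w (yRw ∧ zRw)).
(a): satisfies the condition.
(b): fails — mR²m, mRo but no w with mRw and oRw.
(c): satisfies the condition.
(d): fails — 1R²1, 1R4 but no w with 1Rw and 4Rw.

(a), (c)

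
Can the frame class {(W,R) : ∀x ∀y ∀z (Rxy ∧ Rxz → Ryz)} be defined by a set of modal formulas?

Yes, by ◇q → □◇q

The condition is the Euclidean property. A defining modal formula is ◇q → □◇q.
Suppose ◇q→□◇q is valid. Take Rxy, Rxz and set V(q)={y}. Then ◇q at x, so □◇q at x, so ◇q at z, so some w with Rzw has q; w=y, i.e. Rzy. By symmetry of the argument, Ryz.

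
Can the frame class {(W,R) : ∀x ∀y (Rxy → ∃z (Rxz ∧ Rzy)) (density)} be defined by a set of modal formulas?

Yes: it is density, defined by the C4 schema □□p → □p.
Suppose □□p→□p is valid. Take Rxy and set V(p)={w : xR²w}. Then □□p at x, so □p at x, so p at y, i.e. ∃z(Rxz∧Rzy).

Definable; □□p → □p defines it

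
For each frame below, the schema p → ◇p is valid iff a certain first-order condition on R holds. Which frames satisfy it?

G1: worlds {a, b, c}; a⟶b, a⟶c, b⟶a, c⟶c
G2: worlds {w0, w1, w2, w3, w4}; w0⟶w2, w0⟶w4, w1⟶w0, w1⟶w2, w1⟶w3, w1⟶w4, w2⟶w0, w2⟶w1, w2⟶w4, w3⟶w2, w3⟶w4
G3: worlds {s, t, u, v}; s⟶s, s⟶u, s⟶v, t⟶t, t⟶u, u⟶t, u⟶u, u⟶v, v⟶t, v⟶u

The schema corresponds to reflexivity: ∀x Rxx.
G1: fails — world a does not see itself.
G2: fails — world w0 does not see itself.
G3: fails — world v does not see itself.

none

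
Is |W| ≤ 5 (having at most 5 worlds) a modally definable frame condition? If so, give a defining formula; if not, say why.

Any modally definable frame class is closed under disjoint unions.
Any modal formula valid on each of 6 disjoint one-world frames is valid on their disjoint union (validity is preserved under disjoint unions). Each one-world frame has |W|=1≤5, but the union has |W|=6.
So no modal formula (or set of formulas) defines exactly the |W|≤5 frames.

Not definable by any modal formula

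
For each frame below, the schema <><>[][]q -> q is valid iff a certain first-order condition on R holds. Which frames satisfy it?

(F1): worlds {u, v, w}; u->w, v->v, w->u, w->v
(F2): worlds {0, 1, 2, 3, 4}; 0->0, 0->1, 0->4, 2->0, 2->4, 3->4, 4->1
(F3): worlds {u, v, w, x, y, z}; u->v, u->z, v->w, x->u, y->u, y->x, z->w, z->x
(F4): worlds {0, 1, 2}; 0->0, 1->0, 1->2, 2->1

none

This is the axiom for a generalized confluence (Geach) condition; its first-order frame correspondent is forall x forall y (x R^2 y -> exists w (y R^2 w & x = w)).
(F1): fails — uR²v but no t with vR²t and u=t.
(F2): fails — 0R²1 but no w with 1R²w and 0=w.
(F3): fails — uR²w but no t with wR²t and u=t.
(F4): fails — 1R²0 but no w with 0R²w and 1=w.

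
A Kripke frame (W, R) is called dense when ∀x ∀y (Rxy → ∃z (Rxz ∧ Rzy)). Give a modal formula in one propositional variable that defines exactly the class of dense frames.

The condition is density. The C4 schema □□s → □s defines it.
Suppose □□s→□s is valid. Take Rxy and set V(s)={w : xR²w}. Then □□s at x, so □s at x, so s at y, i.e. ∃z(Rxz∧Rzy).

□□s → □s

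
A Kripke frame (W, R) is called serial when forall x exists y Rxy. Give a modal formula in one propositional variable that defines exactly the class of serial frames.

The condition is seriality. The D schema □p → ◇p defines it.
Suppose □p→◇p is valid. At any x set V(p)=W. Then □p at x, so ◇p at x, so x has a successor.

□p → ◇p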